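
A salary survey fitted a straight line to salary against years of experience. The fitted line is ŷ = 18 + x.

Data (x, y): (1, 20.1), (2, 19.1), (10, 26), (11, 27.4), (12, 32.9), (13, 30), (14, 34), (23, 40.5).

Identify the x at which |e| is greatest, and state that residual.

x = 12, e = 2.9

x=1: ŷ = 18 + 1 = 19; e = 20.1 − 19 = 1.1
x=2: ŷ = 18 + 2 = 20; e = 19.1 − 20 = -0.9
x=10: ŷ = 18 + 10 = 28; e = 26 − 28 = -2
x=11: ŷ = 18 + 11 = 29; e = 27.4 − 29 = -1.6
x=12: ŷ = 18 + 12 = 30; e = 32.9 − 30 = 2.9
x=13: ŷ = 18 + 13 = 31; e = 30 − 31 = -1
x=14: ŷ = 18 + 14 = 32; e = 34 − 32 = 2
x=23: ŷ = 18 + 23 = 41; e = 40.5 − 41 = -0.5
Largest |e| is 2.9 at x = 12, residual 2.9.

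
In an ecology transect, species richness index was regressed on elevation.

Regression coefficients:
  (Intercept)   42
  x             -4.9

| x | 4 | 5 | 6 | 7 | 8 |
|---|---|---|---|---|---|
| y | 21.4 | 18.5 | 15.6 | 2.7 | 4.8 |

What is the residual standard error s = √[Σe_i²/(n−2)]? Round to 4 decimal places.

x=4: ŷ = 42 − 4.9·4 = 22.4; e = 21.4 − 22.4 = -1
x=5: ŷ = 42 − 4.9·5 = 17.5; e = 18.5 − 17.5 = 1
x=6: ŷ = 42 − 4.9·6 = 12.6; e = 15.6 − 12.6 = 3
x=7: ŷ = 42 − 4.9·7 = 7.7; e = 2.7 − 7.7 = -5
x=8: ŷ = 42 − 4.9·8 = 2.8; e = 4.8 − 2.8 = 2
SSE = 1 + 1 + 9 + 25 + 4 = 40
s = √(40/3) = √13.3333 ≈ 3.6515

s = 3.6515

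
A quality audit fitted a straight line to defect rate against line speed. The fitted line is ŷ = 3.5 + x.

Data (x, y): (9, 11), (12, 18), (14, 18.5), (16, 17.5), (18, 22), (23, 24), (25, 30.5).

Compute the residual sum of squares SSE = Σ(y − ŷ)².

SSE = 24

x=9: ŷ = 3.5 + 9 = 12.5; e = 11 − 12.5 = -1.5
x=12: ŷ = 3.5 + 12 = 15.5; e = 18 − 15.5 = 2.5
x=14: ŷ = 3.5 + 14 = 17.5; e = 18.5 − 17.5 = 1
x=16: ŷ = 3.5 + 16 = 19.5; e = 17.5 − 19.5 = -2
x=18: ŷ = 3.5 + 18 = 21.5; e = 22 − 21.5 = 0.5
x=23: ŷ = 3.5 + 23 = 26.5; e = 24 − 26.5 = -2.5
x=25: ŷ = 3.5 + 25 = 28.5; e = 30.5 − 28.5 = 2
SSE = 2.25 + 6.25 + 1 + 4 + 0.25 + 6.25 + 4 = 24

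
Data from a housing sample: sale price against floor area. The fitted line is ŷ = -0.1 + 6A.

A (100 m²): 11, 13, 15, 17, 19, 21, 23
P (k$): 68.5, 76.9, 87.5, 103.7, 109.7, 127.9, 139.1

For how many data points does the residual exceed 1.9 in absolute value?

A=11: ŷ = -0.1 + 6·11 = 65.9; e = 68.5 − 65.9 = 2.6
A=13: ŷ = -0.1 + 6·13 = 77.9; e = 76.9 − 77.9 = -1
A=15: ŷ = -0.1 + 6·15 = 89.9; e = 87.5 − 89.9 = -2.4
A=17: ŷ = -0.1 + 6·17 = 101.9; e = 103.7 − 101.9 = 1.8
A=19: ŷ = -0.1 + 6·19 = 113.9; e = 109.7 − 113.9 = -4.2
A=21: ŷ = -0.1 + 6·21 = 125.9; e = 127.9 − 125.9 = 2
A=23: ŷ = -0.1 + 6·23 = 137.9; e = 139.1 − 137.9 = 1.2
|e| > 1.9: A=11 (|e|=2.6), A=15 (|e|=2.4), A=19 (|e|=4.2), A=21 (|e|=2) → 4

4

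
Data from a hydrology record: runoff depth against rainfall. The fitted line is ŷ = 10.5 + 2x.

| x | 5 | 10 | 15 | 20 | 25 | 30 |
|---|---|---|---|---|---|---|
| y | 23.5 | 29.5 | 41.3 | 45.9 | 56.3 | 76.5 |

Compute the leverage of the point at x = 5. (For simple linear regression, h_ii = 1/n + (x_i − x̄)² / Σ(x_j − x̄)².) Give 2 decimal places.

h = 0.52

x̄ = (5 + 10 + 15 + 20 + 25 + 30)/6 = 17.5
Σ(x − x̄)² = 156.25 + 56.25 + 6.25 + 6.25 + 56.25 + 156.25 = 437.5
h = 1/6 + (-12.5)²/437.5 = 0.166667 + 0.357143 = 0.52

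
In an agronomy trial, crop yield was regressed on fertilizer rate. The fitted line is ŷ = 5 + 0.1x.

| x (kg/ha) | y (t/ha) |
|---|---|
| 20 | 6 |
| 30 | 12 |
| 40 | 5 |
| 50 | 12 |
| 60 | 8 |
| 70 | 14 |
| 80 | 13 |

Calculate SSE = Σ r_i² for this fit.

x=20: ŷ = 5 + 0.1·20 = 7; r = 6 − 7 = -1
x=30: ŷ = 5 + 0.1·30 = 8; r = 12 − 8 = 4
x=40: ŷ = 5 + 0.1·40 = 9; r = 5 − 9 = -4
x=50: ŷ = 5 + 0.1·50 = 10; r = 12 − 10 = 2
x=60: ŷ = 5 + 0.1·60 = 11; r = 8 − 11 = -3
x=70: ŷ = 5 + 0.1·70 = 12; r = 14 − 12 = 2
x=80: ŷ = 5 + 0.1·80 = 13; r = 13 − 13 = 0
SSE = 1 + 16 + 16 + 4 + 9 + 4 + 0 = 50

SSE = 50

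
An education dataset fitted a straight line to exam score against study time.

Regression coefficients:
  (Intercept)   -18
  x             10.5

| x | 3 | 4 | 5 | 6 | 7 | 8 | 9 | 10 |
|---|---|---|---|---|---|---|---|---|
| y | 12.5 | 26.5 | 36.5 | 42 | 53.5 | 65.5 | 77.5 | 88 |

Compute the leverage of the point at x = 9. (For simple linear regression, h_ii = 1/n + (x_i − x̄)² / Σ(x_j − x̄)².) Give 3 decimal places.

h = 0.274

x̄ = (3 + 4 + 5 + 6 + 7 + 8 + 9 + 10)/8 = 6.5
Σ(x − x̄)² = 12.25 + 6.25 + 2.25 + 0.25 + 0.25 + 2.25 + 6.25 + 12.25 = 42
h = 1/8 + (2.5)²/42 = 0.125 + 0.14881 = 0.274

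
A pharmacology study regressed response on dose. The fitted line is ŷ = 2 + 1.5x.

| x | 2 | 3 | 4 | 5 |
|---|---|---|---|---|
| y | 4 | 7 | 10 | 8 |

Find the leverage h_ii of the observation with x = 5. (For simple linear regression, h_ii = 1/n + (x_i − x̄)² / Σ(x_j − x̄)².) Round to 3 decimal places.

h = 0.700

x̄ = (2 + 3 + 4 + 5)/4 = 3.5
Σ(x − x̄)² = 2.25 + 0.25 + 0.25 + 2.25 = 5
h = 1/4 + (1.5)²/5 = 0.25 + 0.45 = 0.700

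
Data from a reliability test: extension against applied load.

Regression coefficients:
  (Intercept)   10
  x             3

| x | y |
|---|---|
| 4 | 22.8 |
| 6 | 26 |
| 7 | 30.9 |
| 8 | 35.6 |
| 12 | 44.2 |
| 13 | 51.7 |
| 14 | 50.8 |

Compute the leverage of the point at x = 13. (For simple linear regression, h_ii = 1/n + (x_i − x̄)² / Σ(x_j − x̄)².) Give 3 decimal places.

x̄ = (4 + 6 + 7 + 8 + 12 + 13 + 14)/7 = 9.14286
Σ(x − x̄)² = 26.449 + 9.87755 + 4.59184 + 1.30612 + 8.16327 + 14.8776 + 23.5918 = 88.8571
h = 1/7 + (3.85714)²/88.8571 = 0.142857 + 0.167432 = 0.310

h = 0.310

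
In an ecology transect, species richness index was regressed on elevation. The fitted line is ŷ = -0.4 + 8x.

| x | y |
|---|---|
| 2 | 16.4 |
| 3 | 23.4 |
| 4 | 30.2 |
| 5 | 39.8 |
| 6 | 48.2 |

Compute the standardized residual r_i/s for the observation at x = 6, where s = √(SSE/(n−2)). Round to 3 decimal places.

x=2: ŷ = -0.4 + 8·2 = 15.6; r = 16.4 − 15.6 = 0.8
x=3: ŷ = -0.4 + 8·3 = 23.6; r = 23.4 − 23.6 = -0.2
x=4: ŷ = -0.4 + 8·4 = 31.6; r = 30.2 − 31.6 = -1.4
x=5: ŷ = -0.4 + 8·5 = 39.6; r = 39.8 − 39.6 = 0.2
x=6: ŷ = -0.4 + 8·6 = 47.6; r = 48.2 − 47.6 = 0.6
SSE = 0.64 + 0.04 + 1.96 + 0.04 + 0.36 = 3.04
s = √(3.04/3) = 1.00664
r/s = 0.6 / 1.00664 = 0.596

0.596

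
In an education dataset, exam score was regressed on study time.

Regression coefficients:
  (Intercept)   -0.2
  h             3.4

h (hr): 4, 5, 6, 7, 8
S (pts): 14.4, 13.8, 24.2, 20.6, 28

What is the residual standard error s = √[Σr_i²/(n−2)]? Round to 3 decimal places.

h=4: Ŝ = -0.2 + 3.4·4 = 13.4; r = 14.4 − 13.4 = 1
h=5: Ŝ = -0.2 + 3.4·5 = 16.8; r = 13.8 − 16.8 = -3
h=6: Ŝ = -0.2 + 3.4·6 = 20.2; r = 24.2 − 20.2 = 4
h=7: Ŝ = -0.2 + 3.4·7 = 23.6; r = 20.6 − 23.6 = -3
h=8: Ŝ = -0.2 + 3.4·8 = 27; r = 28 − 27 = 1
SSE = 1 + 9 + 16 + 9 + 1 = 36
s = √(36/3) = √12 ≈ 3.464

s = 3.464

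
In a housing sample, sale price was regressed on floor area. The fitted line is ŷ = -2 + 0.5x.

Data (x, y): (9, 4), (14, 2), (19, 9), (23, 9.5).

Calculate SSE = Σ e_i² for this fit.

x=9: ŷ = -2 + 0.5·9 = 2.5; e = 4 − 2.5 = 1.5
x=14: ŷ = -2 + 0.5·14 = 5; e = 2 − 5 = -3
x=19: ŷ = -2 + 0.5·19 = 7.5; e = 9 − 7.5 = 1.5
x=23: ŷ = -2 + 0.5·23 = 9.5; e = 9.5 − 9.5 = 0
SSE = 2.25 + 9 + 2.25 + 0 = 13.5

SSE = 13.5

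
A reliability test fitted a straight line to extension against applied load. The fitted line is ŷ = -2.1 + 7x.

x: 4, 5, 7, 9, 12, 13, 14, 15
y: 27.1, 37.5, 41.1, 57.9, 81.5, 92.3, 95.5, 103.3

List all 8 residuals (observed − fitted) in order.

1.2, 4.6, -5.8, -3, -0.4, 3.4, -0.4, 0.4

x=4: ŷ = -2.1 + 7·4 = 25.9; r = 27.1 − 25.9 = 1.2
x=5: ŷ = -2.1 + 7·5 = 32.9; r = 37.5 − 32.9 = 4.6
x=7: ŷ = -2.1 + 7·7 = 46.9; r = 41.1 − 46.9 = -5.8
x=9: ŷ = -2.1 + 7·9 = 60.9; r = 57.9 − 60.9 = -3
x=12: ŷ = -2.1 + 7·12 = 81.9; r = 81.5 − 81.9 = -0.4
x=13: ŷ = -2.1 + 7·13 = 88.9; r = 92.3 − 88.9 = 3.4
x=14: ŷ = -2.1 + 7·14 = 95.9; r = 95.5 − 95.9 = -0.4
x=15: ŷ = -2.1 + 7·15 = 102.9; r = 103.3 − 102.9 = 0.4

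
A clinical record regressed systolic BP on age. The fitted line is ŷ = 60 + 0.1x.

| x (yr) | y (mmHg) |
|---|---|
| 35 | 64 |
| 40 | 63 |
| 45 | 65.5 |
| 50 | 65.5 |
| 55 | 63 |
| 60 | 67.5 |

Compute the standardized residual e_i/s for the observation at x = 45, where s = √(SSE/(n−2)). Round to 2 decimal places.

x=35: ŷ = 60 + 0.1·35 = 63.5; e = 64 − 63.5 = 0.5
x=40: ŷ = 60 + 0.1·40 = 64; e = 63 − 64 = -1
x=45: ŷ = 60 + 0.1·45 = 64.5; e = 65.5 − 64.5 = 1
x=50: ŷ = 60 + 0.1·50 = 65; e = 65.5 − 65 = 0.5
x=55: ŷ = 60 + 0.1·55 = 65.5; e = 63 − 65.5 = -2.5
x=60: ŷ = 60 + 0.1·60 = 66; e = 67.5 − 66 = 1.5
SSE = 0.25 + 1 + 1 + 0.25 + 6.25 + 2.25 = 11
s = √(11/4) = 1.65831
e/s = 1 / 1.65831 = 0.60

0.60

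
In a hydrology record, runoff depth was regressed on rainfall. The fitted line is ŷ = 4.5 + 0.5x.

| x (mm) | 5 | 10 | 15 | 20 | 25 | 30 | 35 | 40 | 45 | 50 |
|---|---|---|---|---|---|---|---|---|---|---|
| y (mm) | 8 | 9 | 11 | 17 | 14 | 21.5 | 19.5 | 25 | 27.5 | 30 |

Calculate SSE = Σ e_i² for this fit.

SSE = 28.5

x=5: ŷ = 4.5 + 0.5·5 = 7; e = 8 − 7 = 1
x=10: ŷ = 4.5 + 0.5·10 = 9.5; e = 9 − 9.5 = -0.5
x=15: ŷ = 4.5 + 0.5·15 = 12; e = 11 − 12 = -1
x=20: ŷ = 4.5 + 0.5·20 = 14.5; e = 17 − 14.5 = 2.5
x=25: ŷ = 4.5 + 0.5·25 = 17; e = 14 − 17 = -3
x=30: ŷ = 4.5 + 0.5·30 = 19.5; e = 21.5 − 19.5 = 2
x=35: ŷ = 4.5 + 0.5·35 = 22; e = 19.5 − 22 = -2.5
x=40: ŷ = 4.5 + 0.5·40 = 24.5; e = 25 − 24.5 = 0.5
x=45: ŷ = 4.5 + 0.5·45 = 27; e = 27.5 − 27 = 0.5
x=50: ŷ = 4.5 + 0.5·50 = 29.5; e = 30 − 29.5 = 0.5
SSE = 1 + 0.25 + 1 + 6.25 + 9 + 4 + 6.25 + 0.25 + 0.25 + 0.25 = 28.5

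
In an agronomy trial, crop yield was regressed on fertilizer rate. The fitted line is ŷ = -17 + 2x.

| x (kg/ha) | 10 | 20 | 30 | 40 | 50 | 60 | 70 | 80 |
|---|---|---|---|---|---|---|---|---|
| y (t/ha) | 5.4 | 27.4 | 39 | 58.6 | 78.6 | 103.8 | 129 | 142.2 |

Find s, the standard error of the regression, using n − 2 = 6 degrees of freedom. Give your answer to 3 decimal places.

x=10: ŷ = -17 + 2·10 = 3; r = 5.4 − 3 = 2.4
x=20: ŷ = -17 + 2·20 = 23; r = 27.4 − 23 = 4.4
x=30: ŷ = -17 + 2·30 = 43; r = 39 − 43 = -4
x=40: ŷ = -17 + 2·40 = 63; r = 58.6 − 63 = -4.4
x=50: ŷ = -17 + 2·50 = 83; r = 78.6 − 83 = -4.4
x=60: ŷ = -17 + 2·60 = 103; r = 103.8 − 103 = 0.8
x=70: ŷ = -17 + 2·70 = 123; r = 129 − 123 = 6
x=80: ŷ = -17 + 2·80 = 143; r = 142.2 − 143 = -0.8
SSE = 5.76 + 19.36 + 16 + 19.36 + 19.36 + 0.64 + 36 + 0.64 = 117.12
s = √(117.12/6) = √19.52 ≈ 4.418

s = 4.418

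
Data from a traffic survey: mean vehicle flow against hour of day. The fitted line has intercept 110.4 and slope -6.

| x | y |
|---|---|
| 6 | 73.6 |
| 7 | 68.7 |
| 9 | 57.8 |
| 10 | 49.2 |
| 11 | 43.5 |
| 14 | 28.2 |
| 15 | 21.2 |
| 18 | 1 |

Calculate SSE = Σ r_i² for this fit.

SSE = 10.78

x=6: ŷ = 110.4 − 6·6 = 74.4; r = 73.6 − 74.4 = -0.8
x=7: ŷ = 110.4 − 6·7 = 68.4; r = 68.7 − 68.4 = 0.3
x=9: ŷ = 110.4 − 6·9 = 56.4; r = 57.8 − 56.4 = 1.4
x=10: ŷ = 110.4 − 6·10 = 50.4; r = 49.2 − 50.4 = -1.2
x=11: ŷ = 110.4 − 6·11 = 44.4; r = 43.5 − 44.4 = -0.9
x=14: ŷ = 110.4 − 6·14 = 26.4; r = 28.2 − 26.4 = 1.8
x=15: ŷ = 110.4 − 6·15 = 20.4; r = 21.2 − 20.4 = 0.8
x=18: ŷ = 110.4 − 6·18 = 2.4; r = 1 − 2.4 = -1.4
SSE = 0.64 + 0.09 + 1.96 + 1.44 + 0.81 + 3.24 + 0.64 + 1.96 = 10.78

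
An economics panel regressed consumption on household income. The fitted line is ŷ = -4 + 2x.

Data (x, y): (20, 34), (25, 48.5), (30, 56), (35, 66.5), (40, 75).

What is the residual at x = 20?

ŷ = -4 + 2·20 = 36
r = 34 − 36 = -2

r = -2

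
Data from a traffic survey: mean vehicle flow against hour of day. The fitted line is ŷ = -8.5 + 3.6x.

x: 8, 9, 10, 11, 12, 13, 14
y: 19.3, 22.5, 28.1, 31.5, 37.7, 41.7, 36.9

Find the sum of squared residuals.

SSE = 49.04

x=8: ŷ = -8.5 + 3.6·8 = 20.3; e = 19.3 − 20.3 = -1
x=9: ŷ = -8.5 + 3.6·9 = 23.9; e = 22.5 − 23.9 = -1.4
x=10: ŷ = -8.5 + 3.6·10 = 27.5; e = 28.1 − 27.5 = 0.6
x=11: ŷ = -8.5 + 3.6·11 = 31.1; e = 31.5 − 31.1 = 0.4
x=12: ŷ = -8.5 + 3.6·12 = 34.7; e = 37.7 − 34.7 = 3
x=13: ŷ = -8.5 + 3.6·13 = 38.3; e = 41.7 − 38.3 = 3.4
x=14: ŷ = -8.5 + 3.6·14 = 41.9; e = 36.9 − 41.9 = -5
SSE = 1 + 1.96 + 0.36 + 0.16 + 9 + 11.56 + 25 = 49.04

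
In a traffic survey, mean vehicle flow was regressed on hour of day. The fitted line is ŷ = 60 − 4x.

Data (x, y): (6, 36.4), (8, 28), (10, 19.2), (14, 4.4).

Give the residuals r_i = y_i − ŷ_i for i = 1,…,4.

0.4, 0, -0.8, 0.4

x=6: ŷ = 60 − 4·6 = 36; r = 36.4 − 36 = 0.4
x=8: ŷ = 60 − 4·8 = 28; r = 28 − 28 = 0
x=10: ŷ = 60 − 4·10 = 20; r = 19.2 − 20 = -0.8
x=14: ŷ = 60 − 4·14 = 4; r = 4.4 − 4 = 0.4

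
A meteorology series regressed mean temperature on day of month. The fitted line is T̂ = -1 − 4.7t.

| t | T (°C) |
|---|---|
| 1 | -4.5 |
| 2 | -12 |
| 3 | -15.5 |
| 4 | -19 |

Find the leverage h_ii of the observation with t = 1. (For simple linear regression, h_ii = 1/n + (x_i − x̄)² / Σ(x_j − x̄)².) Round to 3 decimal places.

t̄ = (1 + 2 + 3 + 4)/4 = 2.5
Σ(t − t̄)² = 2.25 + 0.25 + 0.25 + 2.25 = 5
h = 1/4 + (-1.5)²/5 = 0.25 + 0.45 = 0.700

h = 0.700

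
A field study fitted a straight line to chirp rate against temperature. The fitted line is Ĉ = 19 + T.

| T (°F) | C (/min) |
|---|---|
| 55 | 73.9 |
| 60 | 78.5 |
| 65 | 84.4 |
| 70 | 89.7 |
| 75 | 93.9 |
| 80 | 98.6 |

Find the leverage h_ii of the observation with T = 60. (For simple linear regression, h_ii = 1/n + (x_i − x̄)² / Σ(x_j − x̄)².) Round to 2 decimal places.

h = 0.30

T̄ = (55 + 60 + 65 + 70 + 75 + 80)/6 = 67.5
Σ(T − T̄)² = 156.25 + 56.25 + 6.25 + 6.25 + 56.25 + 156.25 = 437.5
h = 1/6 + (-7.5)²/437.5 = 0.166667 + 0.128571 = 0.30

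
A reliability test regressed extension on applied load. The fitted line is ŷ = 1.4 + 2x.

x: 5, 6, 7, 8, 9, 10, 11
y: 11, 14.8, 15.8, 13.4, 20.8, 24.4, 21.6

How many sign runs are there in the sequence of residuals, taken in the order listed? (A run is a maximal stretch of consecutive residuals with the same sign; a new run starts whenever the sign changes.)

5 runs

x=5: ŷ = 1.4 + 2·5 = 11.4; r = 11 − 11.4 = -0.4
x=6: ŷ = 1.4 + 2·6 = 13.4; r = 14.8 − 13.4 = 1.4
x=7: ŷ = 1.4 + 2·7 = 15.4; r = 15.8 − 15.4 = 0.4
x=8: ŷ = 1.4 + 2·8 = 17.4; r = 13.4 − 17.4 = -4
x=9: ŷ = 1.4 + 2·9 = 19.4; r = 20.8 − 19.4 = 1.4
x=10: ŷ = 1.4 + 2·10 = 21.4; r = 24.4 − 21.4 = 3
x=11: ŷ = 1.4 + 2·11 = 23.4; r = 21.6 − 23.4 = -1.8
Signs: − + + − + + −
Runs: −×1, +×2, −×1, +×2, −×1 → 5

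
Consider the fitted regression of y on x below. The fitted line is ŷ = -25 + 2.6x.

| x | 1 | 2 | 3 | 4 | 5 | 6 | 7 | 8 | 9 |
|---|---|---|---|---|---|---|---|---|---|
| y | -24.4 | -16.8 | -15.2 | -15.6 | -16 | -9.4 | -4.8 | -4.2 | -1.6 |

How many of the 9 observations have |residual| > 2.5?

x=1: ŷ = -25 + 2.6·1 = -22.4; r = -24.4 − (-22.4) = -2
x=2: ŷ = -25 + 2.6·2 = -19.8; r = -16.8 − (-19.8) = 3
x=3: ŷ = -25 + 2.6·3 = -17.2; r = -15.2 − (-17.2) = 2
x=4: ŷ = -25 + 2.6·4 = -14.6; r = -15.6 − (-14.6) = -1
x=5: ŷ = -25 + 2.6·5 = -12; r = -16 − (-12) = -4
x=6: ŷ = -25 + 2.6·6 = -9.4; r = -9.4 − (-9.4) = 0
x=7: ŷ = -25 + 2.6·7 = -6.8; r = -4.8 − (-6.8) = 2
x=8: ŷ = -25 + 2.6·8 = -4.2; r = -4.2 − (-4.2) = 0
x=9: ŷ = -25 + 2.6·9 = -1.6; r = -1.6 − (-1.6) = 0
|r| > 2.5: x=2 (|r|=3), x=5 (|r|=4) → 2

2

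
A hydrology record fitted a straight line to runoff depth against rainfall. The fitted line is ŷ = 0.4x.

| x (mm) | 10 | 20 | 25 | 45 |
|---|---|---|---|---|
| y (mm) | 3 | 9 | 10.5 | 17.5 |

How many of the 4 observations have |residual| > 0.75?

2

x=10: ŷ = 0.4·10 = 4; e = 3 − 4 = -1
x=20: ŷ = 0.4·20 = 8; e = 9 − 8 = 1
x=25: ŷ = 0.4·25 = 10; e = 10.5 − 10 = 0.5
x=45: ŷ = 0.4·45 = 18; e = 17.5 − 18 = -0.5
|e| > 0.75: x=10 (|e|=1), x=20 (|e|=1) → 2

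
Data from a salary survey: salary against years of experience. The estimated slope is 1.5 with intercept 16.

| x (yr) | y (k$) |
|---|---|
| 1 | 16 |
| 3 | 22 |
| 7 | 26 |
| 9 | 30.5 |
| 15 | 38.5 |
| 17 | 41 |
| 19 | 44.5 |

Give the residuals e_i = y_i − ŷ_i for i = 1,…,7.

-1.5, 1.5, -0.5, 1, 0, -0.5, 0

x=1: ŷ = 16 + 1.5·1 = 17.5; e = 16 − 17.5 = -1.5
x=3: ŷ = 16 + 1.5·3 = 20.5; e = 22 − 20.5 = 1.5
x=7: ŷ = 16 + 1.5·7 = 26.5; e = 26 − 26.5 = -0.5
x=9: ŷ = 16 + 1.5·9 = 29.5; e = 30.5 − 29.5 = 1
x=15: ŷ = 16 + 1.5·15 = 38.5; e = 38.5 − 38.5 = 0
x=17: ŷ = 16 + 1.5·17 = 41.5; e = 41 − 41.5 = -0.5
x=19: ŷ = 16 + 1.5·19 = 44.5; e = 44.5 − 44.5 = 0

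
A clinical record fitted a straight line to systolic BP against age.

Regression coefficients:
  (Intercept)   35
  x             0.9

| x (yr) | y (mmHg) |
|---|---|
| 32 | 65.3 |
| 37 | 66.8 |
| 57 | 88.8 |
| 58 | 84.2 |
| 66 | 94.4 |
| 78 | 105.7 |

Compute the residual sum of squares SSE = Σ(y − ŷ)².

SSE = 20

x=32: ŷ = 35 + 0.9·32 = 63.8; e = 65.3 − 63.8 = 1.5
x=37: ŷ = 35 + 0.9·37 = 68.3; e = 66.8 − 68.3 = -1.5
x=57: ŷ = 35 + 0.9·57 = 86.3; e = 88.8 − 86.3 = 2.5
x=58: ŷ = 35 + 0.9·58 = 87.2; e = 84.2 − 87.2 = -3
x=66: ŷ = 35 + 0.9·66 = 94.4; e = 94.4 − 94.4 = 0
x=78: ŷ = 35 + 0.9·78 = 105.2; e = 105.7 − 105.2 = 0.5
SSE = 2.25 + 2.25 + 6.25 + 9 + 0 + 0.25 = 20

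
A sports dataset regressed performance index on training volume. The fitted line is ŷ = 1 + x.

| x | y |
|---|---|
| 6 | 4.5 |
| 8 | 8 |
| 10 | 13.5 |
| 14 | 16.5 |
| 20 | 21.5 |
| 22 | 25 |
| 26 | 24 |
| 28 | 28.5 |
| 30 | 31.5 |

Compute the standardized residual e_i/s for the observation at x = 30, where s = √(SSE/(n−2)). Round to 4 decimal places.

x=6: ŷ = 1 + 6 = 7; e = 4.5 − 7 = -2.5
x=8: ŷ = 1 + 8 = 9; e = 8 − 9 = -1
x=10: ŷ = 1 + 10 = 11; e = 13.5 − 11 = 2.5
x=14: ŷ = 1 + 14 = 15; e = 16.5 − 15 = 1.5
x=20: ŷ = 1 + 20 = 21; e = 21.5 − 21 = 0.5
x=22: ŷ = 1 + 22 = 23; e = 25 − 23 = 2
x=26: ŷ = 1 + 26 = 27; e = 24 − 27 = -3
x=28: ŷ = 1 + 28 = 29; e = 28.5 − 29 = -0.5
x=30: ŷ = 1 + 30 = 31; e = 31.5 − 31 = 0.5
SSE = 6.25 + 1 + 6.25 + 2.25 + 0.25 + 4 + 9 + 0.25 + 0.25 = 29.5
s = √(29.5/7) = 2.05287
e/s = 0.5 / 2.05287 = 0.2436

0.2436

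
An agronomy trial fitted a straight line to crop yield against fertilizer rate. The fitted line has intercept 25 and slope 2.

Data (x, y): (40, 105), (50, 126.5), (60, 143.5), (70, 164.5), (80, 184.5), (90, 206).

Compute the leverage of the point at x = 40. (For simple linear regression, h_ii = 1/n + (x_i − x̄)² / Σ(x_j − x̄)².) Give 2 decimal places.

h = 0.52

x̄ = (40 + 50 + 60 + 70 + 80 + 90)/6 = 65
Σ(x − x̄)² = 625 + 225 + 25 + 25 + 225 + 625 = 1750
h = 1/6 + (-25)²/1750 = 0.166667 + 0.357143 = 0.52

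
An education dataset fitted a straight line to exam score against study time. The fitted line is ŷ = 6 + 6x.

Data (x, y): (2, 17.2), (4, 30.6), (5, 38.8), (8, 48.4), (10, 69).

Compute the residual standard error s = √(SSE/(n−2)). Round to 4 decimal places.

s = 4.0497

x=2: ŷ = 6 + 6·2 = 18; e = 17.2 − 18 = -0.8
x=4: ŷ = 6 + 6·4 = 30; e = 30.6 − 30 = 0.6
x=5: ŷ = 6 + 6·5 = 36; e = 38.8 − 36 = 2.8
x=8: ŷ = 6 + 6·8 = 54; e = 48.4 − 54 = -5.6
x=10: ŷ = 6 + 6·10 = 66; e = 69 − 66 = 3
SSE = 0.64 + 0.36 + 7.84 + 31.36 + 9 = 49.2
s = √(49.2/3) = √16.4 ≈ 4.0497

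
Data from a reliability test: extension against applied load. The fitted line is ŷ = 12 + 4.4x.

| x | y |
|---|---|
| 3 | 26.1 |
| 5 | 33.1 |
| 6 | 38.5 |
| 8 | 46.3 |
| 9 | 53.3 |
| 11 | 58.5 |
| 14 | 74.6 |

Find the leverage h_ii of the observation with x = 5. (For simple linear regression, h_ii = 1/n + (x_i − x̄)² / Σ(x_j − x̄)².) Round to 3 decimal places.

h = 0.250

x̄ = (3 + 5 + 6 + 8 + 9 + 11 + 14)/7 = 8
Σ(x − x̄)² = 25 + 9 + 4 + 0 + 1 + 9 + 36 = 84
h = 1/7 + (-3)²/84 = 0.142857 + 0.107143 = 0.250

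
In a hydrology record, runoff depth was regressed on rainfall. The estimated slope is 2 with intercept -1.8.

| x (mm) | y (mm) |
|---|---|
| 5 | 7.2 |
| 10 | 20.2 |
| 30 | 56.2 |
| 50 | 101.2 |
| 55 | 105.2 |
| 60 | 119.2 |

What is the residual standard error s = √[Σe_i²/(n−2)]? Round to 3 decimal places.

s = 2.646

x=5: ŷ = -1.8 + 2·5 = 8.2; e = 7.2 − 8.2 = -1
x=10: ŷ = -1.8 + 2·10 = 18.2; e = 20.2 − 18.2 = 2
x=30: ŷ = -1.8 + 2·30 = 58.2; e = 56.2 − 58.2 = -2
x=50: ŷ = -1.8 + 2·50 = 98.2; e = 101.2 − 98.2 = 3
x=55: ŷ = -1.8 + 2·55 = 108.2; e = 105.2 − 108.2 = -3
x=60: ŷ = -1.8 + 2·60 = 118.2; e = 119.2 − 118.2 = 1
SSE = 1 + 4 + 4 + 9 + 9 + 1 = 28
s = √(28/4) = √7 ≈ 2.646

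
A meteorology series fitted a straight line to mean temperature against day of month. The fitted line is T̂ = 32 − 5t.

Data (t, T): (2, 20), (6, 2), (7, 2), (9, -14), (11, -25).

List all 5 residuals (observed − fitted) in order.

t=2: T̂ = 32 − 5·2 = 22; r = 20 − 22 = -2
t=6: T̂ = 32 − 5·6 = 2; r = 2 − 2 = 0
t=7: T̂ = 32 − 5·7 = -3; r = 2 − (-3) = 5
t=9: T̂ = 32 − 5·9 = -13; r = -14 − (-13) = -1
t=11: T̂ = 32 − 5·11 = -23; r = -25 − (-23) = -2

-2, 0, 5, -1, -2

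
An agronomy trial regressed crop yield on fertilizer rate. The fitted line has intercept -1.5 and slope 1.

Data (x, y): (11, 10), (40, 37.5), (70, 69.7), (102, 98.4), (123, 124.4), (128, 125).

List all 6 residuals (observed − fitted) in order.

x=11: ŷ = -1.5 + 11 = 9.5; r = 10 − 9.5 = 0.5
x=40: ŷ = -1.5 + 40 = 38.5; r = 37.5 − 38.5 = -1
x=70: ŷ = -1.5 + 70 = 68.5; r = 69.7 − 68.5 = 1.2
x=102: ŷ = -1.5 + 102 = 100.5; r = 98.4 − 100.5 = -2.1
x=123: ŷ = -1.5 + 123 = 121.5; r = 124.4 − 121.5 = 2.9
x=128: ŷ = -1.5 + 128 = 126.5; r = 125 − 126.5 = -1.5

0.5, -1, 1.2, -2.1, 2.9, -1.5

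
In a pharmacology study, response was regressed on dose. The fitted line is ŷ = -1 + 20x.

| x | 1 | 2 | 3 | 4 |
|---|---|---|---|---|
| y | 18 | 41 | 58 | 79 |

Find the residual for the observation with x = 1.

e = -1

ŷ = -1 + 20·1 = 19
e = 18 − 19 = -1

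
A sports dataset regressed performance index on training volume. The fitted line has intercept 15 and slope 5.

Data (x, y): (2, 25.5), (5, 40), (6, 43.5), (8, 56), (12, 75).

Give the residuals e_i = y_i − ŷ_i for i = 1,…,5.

0.5, 0, -1.5, 1, 0

x=2: ŷ = 15 + 5·2 = 25; e = 25.5 − 25 = 0.5
x=5: ŷ = 15 + 5·5 = 40; e = 40 − 40 = 0
x=6: ŷ = 15 + 5·6 = 45; e = 43.5 − 45 = -1.5
x=8: ŷ = 15 + 5·8 = 55; e = 56 − 55 = 1
x=12: ŷ = 15 + 5·12 = 75; e = 75 − 75 = 0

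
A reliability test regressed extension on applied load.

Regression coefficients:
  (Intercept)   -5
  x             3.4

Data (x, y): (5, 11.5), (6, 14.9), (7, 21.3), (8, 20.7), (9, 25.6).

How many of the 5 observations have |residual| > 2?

1

x=5: ŷ = -5 + 3.4·5 = 12; e = 11.5 − 12 = -0.5
x=6: ŷ = -5 + 3.4·6 = 15.4; e = 14.9 − 15.4 = -0.5
x=7: ŷ = -5 + 3.4·7 = 18.8; e = 21.3 − 18.8 = 2.5
x=8: ŷ = -5 + 3.4·8 = 22.2; e = 20.7 − 22.2 = -1.5
x=9: ŷ = -5 + 3.4·9 = 25.6; e = 25.6 − 25.6 = 0
|e| > 2: x=7 (|e|=2.5) → 1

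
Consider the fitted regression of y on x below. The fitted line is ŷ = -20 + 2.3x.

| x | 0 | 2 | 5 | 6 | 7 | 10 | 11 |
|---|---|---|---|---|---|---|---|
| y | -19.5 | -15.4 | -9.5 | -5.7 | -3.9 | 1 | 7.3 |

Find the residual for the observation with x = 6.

r = 0.5

ŷ = -20 + 2.3·6 = -6.2
r = -5.7 − (-6.2) = 0.5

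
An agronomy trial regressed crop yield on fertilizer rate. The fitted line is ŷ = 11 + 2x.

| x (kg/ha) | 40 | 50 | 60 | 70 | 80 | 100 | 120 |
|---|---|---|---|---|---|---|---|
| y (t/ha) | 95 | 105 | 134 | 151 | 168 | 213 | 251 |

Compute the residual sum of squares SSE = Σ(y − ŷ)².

SSE = 74

x=40: ŷ = 11 + 2·40 = 91; r = 95 − 91 = 4
x=50: ŷ = 11 + 2·50 = 111; r = 105 − 111 = -6
x=60: ŷ = 11 + 2·60 = 131; r = 134 − 131 = 3
x=70: ŷ = 11 + 2·70 = 151; r = 151 − 151 = 0
x=80: ŷ = 11 + 2·80 = 171; r = 168 − 171 = -3
x=100: ŷ = 11 + 2·100 = 211; r = 213 − 211 = 2
x=120: ŷ = 11 + 2·120 = 251; r = 251 − 251 = 0
SSE = 16 + 36 + 9 + 0 + 9 + 4 + 0 = 74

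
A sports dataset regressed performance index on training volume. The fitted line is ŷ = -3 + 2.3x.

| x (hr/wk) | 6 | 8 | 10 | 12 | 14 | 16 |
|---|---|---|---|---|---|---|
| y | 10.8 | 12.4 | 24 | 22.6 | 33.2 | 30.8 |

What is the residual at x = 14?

r = 4

ŷ = -3 + 2.3·14 = 29.2
r = 33.2 − 29.2 = 4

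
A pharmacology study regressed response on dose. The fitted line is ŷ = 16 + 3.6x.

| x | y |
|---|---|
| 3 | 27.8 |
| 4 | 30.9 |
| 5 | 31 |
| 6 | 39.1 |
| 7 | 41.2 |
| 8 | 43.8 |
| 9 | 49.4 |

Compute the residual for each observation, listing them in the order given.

1, 0.5, -3, 1.5, 0, -1, 1

x=3: ŷ = 16 + 3.6·3 = 26.8; e = 27.8 − 26.8 = 1
x=4: ŷ = 16 + 3.6·4 = 30.4; e = 30.9 − 30.4 = 0.5
x=5: ŷ = 16 + 3.6·5 = 34; e = 31 − 34 = -3
x=6: ŷ = 16 + 3.6·6 = 37.6; e = 39.1 − 37.6 = 1.5
x=7: ŷ = 16 + 3.6·7 = 41.2; e = 41.2 − 41.2 = 0
x=8: ŷ = 16 + 3.6·8 = 44.8; e = 43.8 − 44.8 = -1
x=9: ŷ = 16 + 3.6·9 = 48.4; e = 49.4 − 48.4 = 1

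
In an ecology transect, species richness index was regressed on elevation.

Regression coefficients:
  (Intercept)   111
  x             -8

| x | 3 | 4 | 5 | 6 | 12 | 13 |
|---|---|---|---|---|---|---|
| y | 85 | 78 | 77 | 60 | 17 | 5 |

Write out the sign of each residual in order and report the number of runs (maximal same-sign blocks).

5 runs

x=3: ŷ = 111 − 8·3 = 87; r = 85 − 87 = -2
x=4: ŷ = 111 − 8·4 = 79; r = 78 − 79 = -1
x=5: ŷ = 111 − 8·5 = 71; r = 77 − 71 = 6
x=6: ŷ = 111 − 8·6 = 63; r = 60 − 63 = -3
x=12: ŷ = 111 − 8·12 = 15; r = 17 − 15 = 2
x=13: ŷ = 111 − 8·13 = 7; r = 5 − 7 = -2
Signs: − − + − + −
Runs: −×2, +×1, −×1, +×1, −×1 → 5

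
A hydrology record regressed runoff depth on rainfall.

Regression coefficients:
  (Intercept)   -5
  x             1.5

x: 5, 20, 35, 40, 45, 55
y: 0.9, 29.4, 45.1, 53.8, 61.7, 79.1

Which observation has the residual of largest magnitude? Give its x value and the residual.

x = 20, e = 4.4

x=5: ŷ = -5 + 1.5·5 = 2.5; e = 0.9 − 2.5 = -1.6
x=20: ŷ = -5 + 1.5·20 = 25; e = 29.4 − 25 = 4.4
x=35: ŷ = -5 + 1.5·35 = 47.5; e = 45.1 − 47.5 = -2.4
x=40: ŷ = -5 + 1.5·40 = 55; e = 53.8 − 55 = -1.2
x=45: ŷ = -5 + 1.5·45 = 62.5; e = 61.7 − 62.5 = -0.8
x=55: ŷ = -5 + 1.5·55 = 77.5; e = 79.1 − 77.5 = 1.6
Largest |e| is 4.4 at x = 20, residual 4.4.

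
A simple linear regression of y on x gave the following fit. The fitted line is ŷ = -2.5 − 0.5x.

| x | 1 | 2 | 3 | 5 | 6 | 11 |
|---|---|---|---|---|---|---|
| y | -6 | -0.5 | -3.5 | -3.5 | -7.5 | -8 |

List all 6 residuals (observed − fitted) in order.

-3, 3, 0.5, 1.5, -2, 0

x=1: ŷ = -2.5 − 0.5·1 = -3; r = -6 − (-3) = -3
x=2: ŷ = -2.5 − 0.5·2 = -3.5; r = -0.5 − (-3.5) = 3
x=3: ŷ = -2.5 − 0.5·3 = -4; r = -3.5 − (-4) = 0.5
x=5: ŷ = -2.5 − 0.5·5 = -5; r = -3.5 − (-5) = 1.5
x=6: ŷ = -2.5 − 0.5·6 = -5.5; r = -7.5 − (-5.5) = -2
x=11: ŷ = -2.5 − 0.5·11 = -8; r = -8 − (-8) = 0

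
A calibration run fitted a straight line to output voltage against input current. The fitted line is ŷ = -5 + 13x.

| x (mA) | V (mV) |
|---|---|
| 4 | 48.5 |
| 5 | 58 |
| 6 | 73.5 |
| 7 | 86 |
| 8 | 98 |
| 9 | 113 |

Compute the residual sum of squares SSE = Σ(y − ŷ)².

x=4: ŷ = -5 + 13·4 = 47; e = 48.5 − 47 = 1.5
x=5: ŷ = -5 + 13·5 = 60; e = 58 − 60 = -2
x=6: ŷ = -5 + 13·6 = 73; e = 73.5 − 73 = 0.5
x=7: ŷ = -5 + 13·7 = 86; e = 86 − 86 = 0
x=8: ŷ = -5 + 13·8 = 99; e = 98 − 99 = -1
x=9: ŷ = -5 + 13·9 = 112; e = 113 − 112 = 1
SSE = 2.25 + 4 + 0.25 + 0 + 1 + 1 = 8.5

SSE = 8.5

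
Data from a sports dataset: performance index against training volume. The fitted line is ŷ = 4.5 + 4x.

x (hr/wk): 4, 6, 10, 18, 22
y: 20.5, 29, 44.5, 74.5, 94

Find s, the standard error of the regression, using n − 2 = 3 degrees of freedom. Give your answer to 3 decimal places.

s = 1.472

x=4: ŷ = 4.5 + 4·4 = 20.5; e = 20.5 − 20.5 = 0
x=6: ŷ = 4.5 + 4·6 = 28.5; e = 29 − 28.5 = 0.5
x=10: ŷ = 4.5 + 4·10 = 44.5; e = 44.5 − 44.5 = 0
x=18: ŷ = 4.5 + 4·18 = 76.5; e = 74.5 − 76.5 = -2
x=22: ŷ = 4.5 + 4·22 = 92.5; e = 94 − 92.5 = 1.5
SSE = 0 + 0.25 + 0 + 4 + 2.25 = 6.5
s = √(6.5/3) = √2.16667 ≈ 1.472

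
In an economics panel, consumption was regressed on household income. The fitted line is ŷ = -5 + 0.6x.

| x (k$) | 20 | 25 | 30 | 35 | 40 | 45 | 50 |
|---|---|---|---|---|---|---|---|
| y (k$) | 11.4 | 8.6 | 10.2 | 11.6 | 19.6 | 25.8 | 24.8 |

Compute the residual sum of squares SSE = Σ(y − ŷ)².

SSE = 63.36

x=20: ŷ = -5 + 0.6·20 = 7; e = 11.4 − 7 = 4.4
x=25: ŷ = -5 + 0.6·25 = 10; e = 8.6 − 10 = -1.4
x=30: ŷ = -5 + 0.6·30 = 13; e = 10.2 − 13 = -2.8
x=35: ŷ = -5 + 0.6·35 = 16; e = 11.6 − 16 = -4.4
x=40: ŷ = -5 + 0.6·40 = 19; e = 19.6 − 19 = 0.6
x=45: ŷ = -5 + 0.6·45 = 22; e = 25.8 − 22 = 3.8
x=50: ŷ = -5 + 0.6·50 = 25; e = 24.8 − 25 = -0.2
SSE = 19.36 + 1.96 + 7.84 + 19.36 + 0.36 + 14.44 + 0.04 = 63.36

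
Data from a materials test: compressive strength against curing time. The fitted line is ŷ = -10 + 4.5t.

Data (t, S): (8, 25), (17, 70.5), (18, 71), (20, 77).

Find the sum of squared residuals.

SSE = 26

t=8: ŷ = -10 + 4.5·8 = 26; r = 25 − 26 = -1
t=17: ŷ = -10 + 4.5·17 = 66.5; r = 70.5 − 66.5 = 4
t=18: ŷ = -10 + 4.5·18 = 71; r = 71 − 71 = 0
t=20: ŷ = -10 + 4.5·20 = 80; r = 77 − 80 = -3
SSE = 1 + 16 + 0 + 9 = 26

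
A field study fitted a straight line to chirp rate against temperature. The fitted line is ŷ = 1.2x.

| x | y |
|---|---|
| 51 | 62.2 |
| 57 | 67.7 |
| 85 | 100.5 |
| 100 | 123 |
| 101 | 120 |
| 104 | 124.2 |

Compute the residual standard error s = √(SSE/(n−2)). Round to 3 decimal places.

s = 1.907

x=51: ŷ = 1.2·51 = 61.2; e = 62.2 − 61.2 = 1
x=57: ŷ = 1.2·57 = 68.4; e = 67.7 − 68.4 = -0.7
x=85: ŷ = 1.2·85 = 102; e = 100.5 − 102 = -1.5
x=100: ŷ = 1.2·100 = 120; e = 123 − 120 = 3
x=101: ŷ = 1.2·101 = 121.2; e = 120 − 121.2 = -1.2
x=104: ŷ = 1.2·104 = 124.8; e = 124.2 − 124.8 = -0.6
SSE = 1 + 0.49 + 2.25 + 9 + 1.44 + 0.36 = 14.54
s = √(14.54/4) = √3.635 ≈ 1.907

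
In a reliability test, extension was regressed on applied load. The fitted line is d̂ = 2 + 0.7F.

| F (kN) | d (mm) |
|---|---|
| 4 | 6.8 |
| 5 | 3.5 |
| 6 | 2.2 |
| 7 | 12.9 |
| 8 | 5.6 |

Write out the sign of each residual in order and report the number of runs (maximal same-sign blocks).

4 runs

F=4: d̂ = 2 + 0.7·4 = 4.8; r = 6.8 − 4.8 = 2
F=5: d̂ = 2 + 0.7·5 = 5.5; r = 3.5 − 5.5 = -2
F=6: d̂ = 2 + 0.7·6 = 6.2; r = 2.2 − 6.2 = -4
F=7: d̂ = 2 + 0.7·7 = 6.9; r = 12.9 − 6.9 = 6
F=8: d̂ = 2 + 0.7·8 = 7.6; r = 5.6 − 7.6 = -2
Signs: + − − + −
Runs: +×1, −×2, +×1, −×1 → 4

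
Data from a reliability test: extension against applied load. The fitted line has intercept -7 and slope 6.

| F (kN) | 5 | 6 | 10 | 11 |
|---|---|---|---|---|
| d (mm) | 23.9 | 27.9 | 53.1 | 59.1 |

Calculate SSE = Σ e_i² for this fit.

F=5: ŷ = -7 + 6·5 = 23; e = 23.9 − 23 = 0.9
F=6: ŷ = -7 + 6·6 = 29; e = 27.9 − 29 = -1.1
F=10: ŷ = -7 + 6·10 = 53; e = 53.1 − 53 = 0.1
F=11: ŷ = -7 + 6·11 = 59; e = 59.1 − 59 = 0.1
SSE = 0.81 + 1.21 + 0.01 + 0.01 = 2.04

SSE = 2.04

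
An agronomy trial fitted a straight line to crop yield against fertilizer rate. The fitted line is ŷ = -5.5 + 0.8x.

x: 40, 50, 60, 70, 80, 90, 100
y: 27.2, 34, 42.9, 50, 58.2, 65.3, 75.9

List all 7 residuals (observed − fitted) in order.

0.7, -0.5, 0.4, -0.5, -0.3, -1.2, 1.4

x=40: ŷ = -5.5 + 0.8·40 = 26.5; r = 27.2 − 26.5 = 0.7
x=50: ŷ = -5.5 + 0.8·50 = 34.5; r = 34 − 34.5 = -0.5
x=60: ŷ = -5.5 + 0.8·60 = 42.5; r = 42.9 − 42.5 = 0.4
x=70: ŷ = -5.5 + 0.8·70 = 50.5; r = 50 − 50.5 = -0.5
x=80: ŷ = -5.5 + 0.8·80 = 58.5; r = 58.2 − 58.5 = -0.3
x=90: ŷ = -5.5 + 0.8·90 = 66.5; r = 65.3 − 66.5 = -1.2
x=100: ŷ = -5.5 + 0.8·100 = 74.5; r = 75.9 − 74.5 = 1.4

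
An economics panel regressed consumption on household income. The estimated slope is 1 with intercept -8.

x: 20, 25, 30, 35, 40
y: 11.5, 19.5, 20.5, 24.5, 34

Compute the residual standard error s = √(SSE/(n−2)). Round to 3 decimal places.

x=20: ŷ = -8 + 20 = 12; e = 11.5 − 12 = -0.5
x=25: ŷ = -8 + 25 = 17; e = 19.5 − 17 = 2.5
x=30: ŷ = -8 + 30 = 22; e = 20.5 − 22 = -1.5
x=35: ŷ = -8 + 35 = 27; e = 24.5 − 27 = -2.5
x=40: ŷ = -8 + 40 = 32; e = 34 − 32 = 2
SSE = 0.25 + 6.25 + 2.25 + 6.25 + 4 = 19
s = √(19/3) = √6.33333 ≈ 2.517

s = 2.517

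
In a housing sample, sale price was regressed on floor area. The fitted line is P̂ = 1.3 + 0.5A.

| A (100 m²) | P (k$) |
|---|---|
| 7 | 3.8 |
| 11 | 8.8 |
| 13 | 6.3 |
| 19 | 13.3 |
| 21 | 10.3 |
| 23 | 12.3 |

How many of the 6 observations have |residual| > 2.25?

A=7: P̂ = 1.3 + 0.5·7 = 4.8; r = 3.8 − 4.8 = -1
A=11: P̂ = 1.3 + 0.5·11 = 6.8; r = 8.8 − 6.8 = 2
A=13: P̂ = 1.3 + 0.5·13 = 7.8; r = 6.3 − 7.8 = -1.5
A=19: P̂ = 1.3 + 0.5·19 = 10.8; r = 13.3 − 10.8 = 2.5
A=21: P̂ = 1.3 + 0.5·21 = 11.8; r = 10.3 − 11.8 = -1.5
A=23: P̂ = 1.3 + 0.5·23 = 12.8; r = 12.3 − 12.8 = -0.5
|r| > 2.25: A=19 (|r|=2.5) → 1

1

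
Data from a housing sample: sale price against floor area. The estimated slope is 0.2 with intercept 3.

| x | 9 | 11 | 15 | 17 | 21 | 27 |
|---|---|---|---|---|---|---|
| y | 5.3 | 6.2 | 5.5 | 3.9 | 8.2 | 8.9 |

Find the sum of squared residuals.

SSE = 9

x=9: ŷ = 3 + 0.2·9 = 4.8; e = 5.3 − 4.8 = 0.5
x=11: ŷ = 3 + 0.2·11 = 5.2; e = 6.2 − 5.2 = 1
x=15: ŷ = 3 + 0.2·15 = 6; e = 5.5 − 6 = -0.5
x=17: ŷ = 3 + 0.2·17 = 6.4; e = 3.9 − 6.4 = -2.5
x=21: ŷ = 3 + 0.2·21 = 7.2; e = 8.2 − 7.2 = 1
x=27: ŷ = 3 + 0.2·27 = 8.4; e = 8.9 − 8.4 = 0.5
SSE = 0.25 + 1 + 0.25 + 6.25 + 1 + 0.25 = 9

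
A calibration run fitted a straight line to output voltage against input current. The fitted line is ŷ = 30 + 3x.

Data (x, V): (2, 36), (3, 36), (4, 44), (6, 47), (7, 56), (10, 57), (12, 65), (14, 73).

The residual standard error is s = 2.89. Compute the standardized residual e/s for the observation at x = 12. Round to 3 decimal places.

-0.346

ŷ = 30 + 3·12 = 66
e = 65 − 66 = -1
e/s = -1 / 2.89 = -0.346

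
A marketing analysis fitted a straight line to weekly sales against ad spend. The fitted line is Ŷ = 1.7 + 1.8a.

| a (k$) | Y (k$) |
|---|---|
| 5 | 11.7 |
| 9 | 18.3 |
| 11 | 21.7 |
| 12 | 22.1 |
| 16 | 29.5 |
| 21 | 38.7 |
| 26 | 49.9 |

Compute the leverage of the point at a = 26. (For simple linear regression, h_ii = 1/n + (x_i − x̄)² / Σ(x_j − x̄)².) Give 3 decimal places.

ā = (5 + 9 + 11 + 12 + 16 + 21 + 26)/7 = 14.2857
Σ(a − ā)² = 86.2245 + 27.9388 + 10.7959 + 5.22449 + 2.93878 + 45.0816 + 137.224 = 315.429
h = 1/7 + (11.7143)²/315.429 = 0.142857 + 0.435041 = 0.578

h = 0.578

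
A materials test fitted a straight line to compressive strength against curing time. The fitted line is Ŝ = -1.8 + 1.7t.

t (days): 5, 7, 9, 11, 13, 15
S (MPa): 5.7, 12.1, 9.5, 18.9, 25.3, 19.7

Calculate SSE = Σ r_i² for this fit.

SSE = 66

t=5: Ŝ = -1.8 + 1.7·5 = 6.7; r = 5.7 − 6.7 = -1
t=7: Ŝ = -1.8 + 1.7·7 = 10.1; r = 12.1 − 10.1 = 2
t=9: Ŝ = -1.8 + 1.7·9 = 13.5; r = 9.5 − 13.5 = -4
t=11: Ŝ = -1.8 + 1.7·11 = 16.9; r = 18.9 − 16.9 = 2
t=13: Ŝ = -1.8 + 1.7·13 = 20.3; r = 25.3 − 20.3 = 5
t=15: Ŝ = -1.8 + 1.7·15 = 23.7; r = 19.7 − 23.7 = -4
SSE = 1 + 4 + 16 + 4 + 25 + 16 = 66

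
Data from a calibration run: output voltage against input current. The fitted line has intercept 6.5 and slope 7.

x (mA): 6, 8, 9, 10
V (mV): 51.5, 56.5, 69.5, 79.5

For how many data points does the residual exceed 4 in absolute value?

1

x=6: V̂ = 6.5 + 7·6 = 48.5; r = 51.5 − 48.5 = 3
x=8: V̂ = 6.5 + 7·8 = 62.5; r = 56.5 − 62.5 = -6
x=9: V̂ = 6.5 + 7·9 = 69.5; r = 69.5 − 69.5 = 0
x=10: V̂ = 6.5 + 7·10 = 76.5; r = 79.5 − 76.5 = 3
|r| > 4: x=8 (|r|=6) → 1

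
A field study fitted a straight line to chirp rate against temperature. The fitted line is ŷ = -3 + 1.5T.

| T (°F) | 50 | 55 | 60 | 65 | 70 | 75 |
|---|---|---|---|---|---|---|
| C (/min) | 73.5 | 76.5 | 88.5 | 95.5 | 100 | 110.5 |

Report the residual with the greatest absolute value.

T=50: ŷ = -3 + 1.5·50 = 72; e = 73.5 − 72 = 1.5
T=55: ŷ = -3 + 1.5·55 = 79.5; e = 76.5 − 79.5 = -3
T=60: ŷ = -3 + 1.5·60 = 87; e = 88.5 − 87 = 1.5
T=65: ŷ = -3 + 1.5·65 = 94.5; e = 95.5 − 94.5 = 1
T=70: ŷ = -3 + 1.5·70 = 102; e = 100 − 102 = -2
T=75: ŷ = -3 + 1.5·75 = 109.5; e = 110.5 − 109.5 = 1
Largest |e| is 3 at T = 55, residual -3.

e = -3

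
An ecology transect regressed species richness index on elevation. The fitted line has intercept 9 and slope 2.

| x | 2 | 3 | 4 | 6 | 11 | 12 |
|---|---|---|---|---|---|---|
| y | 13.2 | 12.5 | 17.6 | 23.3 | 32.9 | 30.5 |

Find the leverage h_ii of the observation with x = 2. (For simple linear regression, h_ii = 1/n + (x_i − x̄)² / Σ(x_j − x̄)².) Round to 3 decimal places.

h = 0.377

x̄ = (2 + 3 + 4 + 6 + 11 + 12)/6 = 6.33333
Σ(x − x̄)² = 18.7778 + 11.1111 + 5.44444 + 0.111111 + 21.7778 + 32.1111 = 89.3333
h = 1/6 + (-4.33333)²/89.3333 = 0.166667 + 0.210199 = 0.377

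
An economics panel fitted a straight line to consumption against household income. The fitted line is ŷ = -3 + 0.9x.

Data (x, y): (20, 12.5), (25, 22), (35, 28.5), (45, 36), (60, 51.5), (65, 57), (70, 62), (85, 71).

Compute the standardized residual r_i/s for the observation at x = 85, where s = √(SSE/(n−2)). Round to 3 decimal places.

-1.168

x=20: ŷ = -3 + 0.9·20 = 15; r = 12.5 − 15 = -2.5
x=25: ŷ = -3 + 0.9·25 = 19.5; r = 22 − 19.5 = 2.5
x=35: ŷ = -3 + 0.9·35 = 28.5; r = 28.5 − 28.5 = 0
x=45: ŷ = -3 + 0.9·45 = 37.5; r = 36 − 37.5 = -1.5
x=60: ŷ = -3 + 0.9·60 = 51; r = 51.5 − 51 = 0.5
x=65: ŷ = -3 + 0.9·65 = 55.5; r = 57 − 55.5 = 1.5
x=70: ŷ = -3 + 0.9·70 = 60; r = 62 − 60 = 2
x=85: ŷ = -3 + 0.9·85 = 73.5; r = 71 − 73.5 = -2.5
SSE = 6.25 + 6.25 + 0 + 2.25 + 0.25 + 2.25 + 4 + 6.25 = 27.5
s = √(27.5/6) = 2.14087
r/s = -2.5 / 2.14087 = -1.168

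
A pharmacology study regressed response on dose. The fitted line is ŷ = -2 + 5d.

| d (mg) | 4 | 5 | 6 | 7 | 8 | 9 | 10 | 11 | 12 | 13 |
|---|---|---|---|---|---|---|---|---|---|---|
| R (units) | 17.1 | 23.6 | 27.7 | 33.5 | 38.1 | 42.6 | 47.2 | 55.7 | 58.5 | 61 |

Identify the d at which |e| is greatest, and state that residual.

d = 11, e = 2.7

d=4: ŷ = -2 + 5·4 = 18; e = 17.1 − 18 = -0.9
d=5: ŷ = -2 + 5·5 = 23; e = 23.6 − 23 = 0.6
d=6: ŷ = -2 + 5·6 = 28; e = 27.7 − 28 = -0.3
d=7: ŷ = -2 + 5·7 = 33; e = 33.5 − 33 = 0.5
d=8: ŷ = -2 + 5·8 = 38; e = 38.1 − 38 = 0.1
d=9: ŷ = -2 + 5·9 = 43; e = 42.6 − 43 = -0.4
d=10: ŷ = -2 + 5·10 = 48; e = 47.2 − 48 = -0.8
d=11: ŷ = -2 + 5·11 = 53; e = 55.7 − 53 = 2.7
d=12: ŷ = -2 + 5·12 = 58; e = 58.5 − 58 = 0.5
d=13: ŷ = -2 + 5·13 = 63; e = 61 − 63 = -2
Largest |e| is 2.7 at d = 11, residual 2.7.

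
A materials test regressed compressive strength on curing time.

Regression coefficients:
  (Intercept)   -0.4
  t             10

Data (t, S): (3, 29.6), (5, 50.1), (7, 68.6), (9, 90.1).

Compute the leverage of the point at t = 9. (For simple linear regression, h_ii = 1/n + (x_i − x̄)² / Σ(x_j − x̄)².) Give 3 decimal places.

t̄ = (3 + 5 + 7 + 9)/4 = 6
Σ(t − t̄)² = 9 + 1 + 1 + 9 = 20
h = 1/4 + (3)²/20 = 0.25 + 0.45 = 0.700

h = 0.700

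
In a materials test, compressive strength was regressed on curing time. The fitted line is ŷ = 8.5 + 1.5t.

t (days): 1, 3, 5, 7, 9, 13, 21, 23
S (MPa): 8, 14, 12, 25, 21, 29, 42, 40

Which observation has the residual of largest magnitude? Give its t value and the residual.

t=1: ŷ = 8.5 + 1.5·1 = 10; e = 8 − 10 = -2
t=3: ŷ = 8.5 + 1.5·3 = 13; e = 14 − 13 = 1
t=5: ŷ = 8.5 + 1.5·5 = 16; e = 12 − 16 = -4
t=7: ŷ = 8.5 + 1.5·7 = 19; e = 25 − 19 = 6
t=9: ŷ = 8.5 + 1.5·9 = 22; e = 21 − 22 = -1
t=13: ŷ = 8.5 + 1.5·13 = 28; e = 29 − 28 = 1
t=21: ŷ = 8.5 + 1.5·21 = 40; e = 42 − 40 = 2
t=23: ŷ = 8.5 + 1.5·23 = 43; e = 40 − 43 = -3
Largest |e| is 6 at t = 7, residual 6.

t = 7, e = 6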